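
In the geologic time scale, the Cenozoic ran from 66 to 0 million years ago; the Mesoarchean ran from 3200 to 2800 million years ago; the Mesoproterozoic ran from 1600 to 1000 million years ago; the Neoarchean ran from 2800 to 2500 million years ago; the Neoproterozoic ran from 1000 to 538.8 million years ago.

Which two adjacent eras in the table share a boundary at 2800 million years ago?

Mesoarchean and Neoarchean

The Mesoarchean ends at 2800 million years ago and the Neoarchean begins at 2800 million years ago, so they share that boundary.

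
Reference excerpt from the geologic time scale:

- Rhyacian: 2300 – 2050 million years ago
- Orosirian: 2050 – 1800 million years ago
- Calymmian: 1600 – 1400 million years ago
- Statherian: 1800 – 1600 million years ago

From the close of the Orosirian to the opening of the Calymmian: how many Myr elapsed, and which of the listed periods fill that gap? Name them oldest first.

200 million years; Statherian

The Orosirian closes at 1800 Ma and the Calymmian opens at 1600 Ma, so the interval is 1800 − 1600 = 200 Myr.
A period fits inside if it starts at or after 1800 Ma and ends at or before 1600 Ma; oldest first that gives Statherian.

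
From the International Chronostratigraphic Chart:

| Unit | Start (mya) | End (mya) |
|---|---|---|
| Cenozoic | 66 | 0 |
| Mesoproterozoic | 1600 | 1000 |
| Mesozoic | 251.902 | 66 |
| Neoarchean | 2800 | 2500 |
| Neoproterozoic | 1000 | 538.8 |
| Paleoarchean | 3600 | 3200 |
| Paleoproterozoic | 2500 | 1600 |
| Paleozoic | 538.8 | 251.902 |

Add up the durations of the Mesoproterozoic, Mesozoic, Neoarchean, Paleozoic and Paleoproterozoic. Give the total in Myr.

2272.8 million years

Each duration: Mesoproterozoic = 600; Mesozoic = 185.902; Neoarchean = 300; Paleozoic = 286.898; Paleoproterozoic = 900.
Sum: 600 + 185.902 + 300 + 286.898 + 900 = 2272.8 Myr.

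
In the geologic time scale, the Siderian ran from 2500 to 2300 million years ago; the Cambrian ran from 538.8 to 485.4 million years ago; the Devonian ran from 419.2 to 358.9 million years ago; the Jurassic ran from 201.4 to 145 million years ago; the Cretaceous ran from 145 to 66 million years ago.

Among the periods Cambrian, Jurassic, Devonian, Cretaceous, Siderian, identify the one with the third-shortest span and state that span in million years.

Durations: Cambrian 53.4; Jurassic 56.4; Devonian 60.3; Cretaceous 79; Siderian 200 Myr.
Sorted shortest-first: Cambrian (53.4), Jurassic (56.4), Devonian (60.3), Cretaceous (79), Siderian (200).
The third shortest is Devonian at 60.3 Myr.

Devonian, 60.3 million years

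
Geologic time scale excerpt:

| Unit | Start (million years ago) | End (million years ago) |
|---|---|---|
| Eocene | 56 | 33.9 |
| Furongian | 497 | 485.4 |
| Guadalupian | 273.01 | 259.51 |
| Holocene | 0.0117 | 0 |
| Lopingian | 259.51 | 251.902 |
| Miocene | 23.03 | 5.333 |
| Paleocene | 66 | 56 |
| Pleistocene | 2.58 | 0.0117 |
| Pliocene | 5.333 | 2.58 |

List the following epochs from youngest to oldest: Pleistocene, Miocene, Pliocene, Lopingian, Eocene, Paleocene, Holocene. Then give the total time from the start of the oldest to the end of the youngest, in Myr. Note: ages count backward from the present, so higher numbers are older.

From the excerpt: Pleistocene 2.58–0.0117; Miocene 23.03–5.333; Pliocene 5.333–2.58; Lopingian 259.51–251.902; Eocene 56–33.9; Paleocene 66–56; Holocene 0.0117–0 (Ma).
Larger Ma is earlier, so the oldest is Lopingian and the youngest is Holocene; youngest to oldest: Holocene, Pleistocene, Pliocene, Miocene, Eocene, Paleocene, Lopingian.
Oldest start 259.51 minus youngest end 0 gives 259.51 Myr overall.

Holocene → Pleistocene → Pliocene → Miocene → Eocene → Paleocene → Lopingian; total span 259.51 Myr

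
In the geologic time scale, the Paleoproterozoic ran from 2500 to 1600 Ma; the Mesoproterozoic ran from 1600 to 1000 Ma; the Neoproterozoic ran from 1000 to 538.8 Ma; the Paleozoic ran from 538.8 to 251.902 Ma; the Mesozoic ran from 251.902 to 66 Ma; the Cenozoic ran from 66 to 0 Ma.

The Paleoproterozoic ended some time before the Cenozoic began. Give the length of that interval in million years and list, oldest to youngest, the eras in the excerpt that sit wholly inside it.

End of Paleoproterozoic = 1600 Ma; start of Cenozoic = 66 Ma.
Gap = 1600 − 66 = 1534 Myr.
Eras wholly inside 1600–66 Ma: Mesoproterozoic (1600–1000), Neoproterozoic (1000–538.8), Paleozoic (538.8–251.902), Mesozoic (251.902–66).

1534 million years; Mesoproterozoic, Neoproterozoic, Paleozoic, Mesozoic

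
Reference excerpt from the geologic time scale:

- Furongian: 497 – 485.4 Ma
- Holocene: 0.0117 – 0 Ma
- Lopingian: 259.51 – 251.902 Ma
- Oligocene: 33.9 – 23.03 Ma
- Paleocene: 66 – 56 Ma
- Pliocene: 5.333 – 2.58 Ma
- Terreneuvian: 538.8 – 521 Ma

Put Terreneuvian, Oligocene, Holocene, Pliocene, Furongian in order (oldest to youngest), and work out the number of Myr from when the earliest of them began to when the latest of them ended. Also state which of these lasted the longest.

Terreneuvian → Furongian → Oligocene → Pliocene → Holocene; total span 538.8 Myr; longest is Terreneuvian

From the excerpt: Terreneuvian 538.8–521; Oligocene 33.9–23.03; Holocene 0.0117–0; Pliocene 5.333–2.58; Furongian 497–485.4 (Ma).
Larger Ma is earlier, so the oldest is Terreneuvian and the youngest is Holocene; oldest to youngest: Terreneuvian, Furongian, Oligocene, Pliocene, Holocene.
Oldest start 538.8 minus youngest end 0 gives 538.8 Myr overall.
Individual lengths (start − end): Oligocene 10.87; Pliocene 2.753; Terreneuvian 17.8; Furongian 11.6; Holocene 0.0117. The largest is Terreneuvian at 17.8 Myr.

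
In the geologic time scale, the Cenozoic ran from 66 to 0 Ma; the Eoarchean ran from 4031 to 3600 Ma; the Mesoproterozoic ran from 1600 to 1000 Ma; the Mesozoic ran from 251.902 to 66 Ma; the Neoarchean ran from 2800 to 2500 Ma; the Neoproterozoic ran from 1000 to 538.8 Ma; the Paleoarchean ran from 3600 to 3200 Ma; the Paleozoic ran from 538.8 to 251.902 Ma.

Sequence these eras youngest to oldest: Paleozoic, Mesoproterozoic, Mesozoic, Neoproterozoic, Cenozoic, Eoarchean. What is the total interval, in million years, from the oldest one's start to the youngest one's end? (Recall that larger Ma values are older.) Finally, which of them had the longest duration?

From the excerpt: Paleozoic 538.8–251.902; Mesoproterozoic 1600–1000; Mesozoic 251.902–66; Neoproterozoic 1000–538.8; Cenozoic 66–0; Eoarchean 4031–3600 (Ma).
Larger Ma is earlier, so the oldest is Eoarchean and the youngest is Cenozoic; youngest to oldest: Cenozoic, Mesozoic, Paleozoic, Neoproterozoic, Mesoproterozoic, Eoarchean.
Oldest start 4031 minus youngest end 0 gives 4031 Myr overall.
Individual lengths (start − end): Neoproterozoic 461.2; Eoarchean 431; Cenozoic 66; Paleozoic 286.898; Mesozoic 185.902; Mesoproterozoic 600. The largest is Mesoproterozoic at 600 Myr.

Cenozoic → Mesozoic → Paleozoic → Neoproterozoic → Mesoproterozoic → Eoarchean; total span 4031 Myr; longest is Mesoproterozoic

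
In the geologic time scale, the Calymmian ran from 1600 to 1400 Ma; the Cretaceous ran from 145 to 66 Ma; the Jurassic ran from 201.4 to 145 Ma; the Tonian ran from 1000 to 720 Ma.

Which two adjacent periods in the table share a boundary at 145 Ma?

The Jurassic ends at 145 Ma and the Cretaceous begins at 145 Ma, so they share that boundary.

Jurassic and Cretaceous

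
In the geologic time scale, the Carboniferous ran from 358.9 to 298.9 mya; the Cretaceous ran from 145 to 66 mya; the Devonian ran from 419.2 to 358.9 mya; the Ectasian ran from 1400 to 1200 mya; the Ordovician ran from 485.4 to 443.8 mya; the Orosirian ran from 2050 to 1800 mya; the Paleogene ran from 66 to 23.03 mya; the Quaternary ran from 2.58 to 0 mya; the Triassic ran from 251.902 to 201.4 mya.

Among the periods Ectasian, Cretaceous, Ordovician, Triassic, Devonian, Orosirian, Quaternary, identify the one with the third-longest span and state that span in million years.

Durations: Ectasian 200; Cretaceous 79; Ordovician 41.6; Triassic 50.502; Devonian 60.3; Orosirian 250; Quaternary 2.58 Myr.
Sorted longest-first: Orosirian (250), Ectasian (200), Cretaceous (79), Devonian (60.3), Triassic (50.502), Ordovician (41.6), Quaternary (2.58).
The third longest is Cretaceous at 79 Myr.

Cretaceous, 79 million years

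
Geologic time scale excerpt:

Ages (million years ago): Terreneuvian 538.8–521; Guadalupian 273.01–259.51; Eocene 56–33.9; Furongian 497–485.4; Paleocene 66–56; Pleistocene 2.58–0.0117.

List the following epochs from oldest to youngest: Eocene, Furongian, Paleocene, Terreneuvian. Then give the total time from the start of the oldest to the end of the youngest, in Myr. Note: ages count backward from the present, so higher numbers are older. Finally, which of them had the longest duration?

Terreneuvian, Furongian, Paleocene, Eocene; total span 504.9 Myr; longest is Eocene

From the excerpt: Eocene 56–33.9; Furongian 497–485.4; Paleocene 66–56; Terreneuvian 538.8–521 (Ma).
Larger Ma is earlier, so the oldest is Terreneuvian and the youngest is Eocene; oldest to youngest: Terreneuvian, Furongian, Paleocene, Eocene.
Oldest start 538.8 minus youngest end 33.9 gives 504.9 Myr overall.
Individual lengths (start − end): Paleocene 10; Furongian 11.6; Eocene 22.1; Terreneuvian 17.8. The largest is Eocene at 22.1 Myr.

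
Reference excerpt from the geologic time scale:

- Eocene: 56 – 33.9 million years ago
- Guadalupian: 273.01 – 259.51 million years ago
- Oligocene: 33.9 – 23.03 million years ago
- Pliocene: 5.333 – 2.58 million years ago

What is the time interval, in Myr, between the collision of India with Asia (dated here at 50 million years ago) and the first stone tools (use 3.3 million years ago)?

50 − 3.3 = 46.7 million years.

46.7 million years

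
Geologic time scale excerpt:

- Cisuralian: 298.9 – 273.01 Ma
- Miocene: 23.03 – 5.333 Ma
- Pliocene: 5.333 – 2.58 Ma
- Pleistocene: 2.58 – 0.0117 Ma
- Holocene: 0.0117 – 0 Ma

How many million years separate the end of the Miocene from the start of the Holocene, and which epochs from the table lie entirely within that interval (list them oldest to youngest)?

The Miocene closes at 5.333 Ma and the Holocene opens at 0.0117 Ma, so the interval is 5.333 − 0.0117 = 5.3213 Myr.
An epoch fits inside if it starts at or after 5.333 Ma and ends at or before 0.0117 Ma; oldest first that gives Pliocene, Pleistocene.

5.3213 million years; Pliocene, Pleistocene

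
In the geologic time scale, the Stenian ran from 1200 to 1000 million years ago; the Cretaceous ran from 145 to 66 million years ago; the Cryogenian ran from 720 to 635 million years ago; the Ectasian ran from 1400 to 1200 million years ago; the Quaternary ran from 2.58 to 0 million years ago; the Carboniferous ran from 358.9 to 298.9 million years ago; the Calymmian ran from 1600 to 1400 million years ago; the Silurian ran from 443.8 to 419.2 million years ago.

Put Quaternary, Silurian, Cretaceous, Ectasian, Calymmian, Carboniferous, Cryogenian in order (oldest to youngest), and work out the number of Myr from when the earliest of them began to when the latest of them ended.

Calymmian, Ectasian, Cryogenian, Silurian, Carboniferous, Cretaceous, Quaternary; total span 1600 Myr

Start ages (Ma): Calymmian 1600, Ectasian 1400, Cryogenian 720, Silurian 443.8, Carboniferous 358.9, Cretaceous 145, Quaternary 2.58.
Ordered oldest to youngest: Calymmian, Ectasian, Cryogenian, Silurian, Carboniferous, Cretaceous, Quaternary.
Span = 1600 − 0 = 1600 Myr.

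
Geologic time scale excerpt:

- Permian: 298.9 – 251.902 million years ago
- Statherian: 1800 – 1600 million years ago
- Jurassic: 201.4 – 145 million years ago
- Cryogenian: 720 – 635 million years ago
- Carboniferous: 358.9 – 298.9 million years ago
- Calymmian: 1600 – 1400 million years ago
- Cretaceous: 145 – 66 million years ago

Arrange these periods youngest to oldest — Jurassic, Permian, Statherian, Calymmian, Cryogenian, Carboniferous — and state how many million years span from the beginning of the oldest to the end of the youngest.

From the excerpt: Jurassic 201.4–145; Permian 298.9–251.902; Statherian 1800–1600; Calymmian 1600–1400; Cryogenian 720–635; Carboniferous 358.9–298.9 (Ma).
Larger Ma is earlier, so the oldest is Statherian and the youngest is Jurassic; youngest to oldest: Jurassic, Permian, Carboniferous, Cryogenian, Calymmian, Statherian.
Oldest start 1800 minus youngest end 145 gives 1655 Myr overall.

Jurassic, Permian, Carboniferous, Cryogenian, Calymmian, Statherian; total span 1655 Myr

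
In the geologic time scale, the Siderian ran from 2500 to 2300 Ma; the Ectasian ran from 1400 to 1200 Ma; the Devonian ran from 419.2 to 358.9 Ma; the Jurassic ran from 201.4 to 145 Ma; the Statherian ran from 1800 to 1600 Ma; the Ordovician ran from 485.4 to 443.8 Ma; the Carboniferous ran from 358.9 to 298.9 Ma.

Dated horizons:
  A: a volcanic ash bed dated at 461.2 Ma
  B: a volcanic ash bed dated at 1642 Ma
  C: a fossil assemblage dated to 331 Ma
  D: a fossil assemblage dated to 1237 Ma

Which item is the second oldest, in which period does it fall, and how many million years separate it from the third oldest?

Larger Ma means older, so oldest first: B 1642 > D 1237 > A 461.2 > C 331.
Counting 2 along gives D (1237 Ma); the excerpt puts that inside the Ectasian, 1400–1200 Ma.
Next in line is A (461.2 Ma), and 1237 − 461.2 = 775.8 Myr.

D, in the Ectasian; 775.8 million years to A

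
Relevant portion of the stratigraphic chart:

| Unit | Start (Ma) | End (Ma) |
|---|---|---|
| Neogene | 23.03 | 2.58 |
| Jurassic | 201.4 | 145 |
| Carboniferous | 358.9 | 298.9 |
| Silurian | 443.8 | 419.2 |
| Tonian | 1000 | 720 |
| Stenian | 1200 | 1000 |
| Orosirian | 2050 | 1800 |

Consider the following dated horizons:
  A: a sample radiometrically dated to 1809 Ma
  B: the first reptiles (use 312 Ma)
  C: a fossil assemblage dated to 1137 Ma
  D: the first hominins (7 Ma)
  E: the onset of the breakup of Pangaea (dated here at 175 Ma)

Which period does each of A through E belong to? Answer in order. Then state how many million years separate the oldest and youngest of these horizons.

A — Orosirian; B — Carboniferous; C — Stenian; D — Neogene; E — Jurassic; span 1802 million years

A: 1809 Ma lies in 2050–1800 Ma, so Orosirian.
B: 312 Ma lies in 358.9–298.9 Ma, so Carboniferous.
C: 1137 Ma lies in 1200–1000 Ma, so Stenian.
D: 7 Ma lies in 23.03–2.58 Ma, so Neogene.
E: 175 Ma lies in 201.4–145 Ma, so Jurassic.
Oldest = 1809 Ma, youngest = 7 Ma → span 1802 Myr.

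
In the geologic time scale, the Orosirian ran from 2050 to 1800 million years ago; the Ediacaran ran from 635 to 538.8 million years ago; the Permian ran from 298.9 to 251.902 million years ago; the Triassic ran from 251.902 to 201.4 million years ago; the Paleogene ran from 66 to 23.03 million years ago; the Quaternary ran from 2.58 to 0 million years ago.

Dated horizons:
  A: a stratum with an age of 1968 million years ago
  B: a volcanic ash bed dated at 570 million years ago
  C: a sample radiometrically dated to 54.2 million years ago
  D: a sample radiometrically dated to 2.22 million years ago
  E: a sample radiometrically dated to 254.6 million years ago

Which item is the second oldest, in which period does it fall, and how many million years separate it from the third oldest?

Sorted oldest-first by Ma: A (1968), B (570), E (254.6), C (54.2), D (2.22).
The second oldest is B at 570 Ma, which lies in 635–538.8 Ma: the Ediacaran.
The third oldest is E at 254.6 Ma; separation = |570 − 254.6| = 315.4 Myr.

B, in the Ediacaran; 315.4 million years to E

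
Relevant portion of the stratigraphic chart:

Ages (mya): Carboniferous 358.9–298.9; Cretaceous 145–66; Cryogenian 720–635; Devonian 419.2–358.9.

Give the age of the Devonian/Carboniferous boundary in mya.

The Devonian ends and the Carboniferous begins at 358.9 mya.

358.9 mya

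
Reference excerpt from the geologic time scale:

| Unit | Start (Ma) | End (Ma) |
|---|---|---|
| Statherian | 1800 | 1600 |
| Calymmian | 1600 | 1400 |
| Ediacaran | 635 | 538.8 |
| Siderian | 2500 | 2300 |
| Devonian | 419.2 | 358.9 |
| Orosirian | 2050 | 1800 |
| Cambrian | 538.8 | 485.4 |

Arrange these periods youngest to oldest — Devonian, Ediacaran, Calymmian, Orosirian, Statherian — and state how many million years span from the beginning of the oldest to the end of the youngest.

Devonian, Ediacaran, Calymmian, Statherian, Orosirian; total span 1691.1 Myr

Start ages (Ma): Orosirian 2050, Statherian 1800, Calymmian 1600, Ediacaran 635, Devonian 419.2.
Ordered youngest to oldest: Devonian, Ediacaran, Calymmian, Statherian, Orosirian.
Span = 2050 − 358.9 = 1691.1 Myr.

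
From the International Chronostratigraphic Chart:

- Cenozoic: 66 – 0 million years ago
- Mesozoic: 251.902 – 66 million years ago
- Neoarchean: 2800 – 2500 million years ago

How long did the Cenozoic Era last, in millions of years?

66 − 0 = 66 million years.

66 million years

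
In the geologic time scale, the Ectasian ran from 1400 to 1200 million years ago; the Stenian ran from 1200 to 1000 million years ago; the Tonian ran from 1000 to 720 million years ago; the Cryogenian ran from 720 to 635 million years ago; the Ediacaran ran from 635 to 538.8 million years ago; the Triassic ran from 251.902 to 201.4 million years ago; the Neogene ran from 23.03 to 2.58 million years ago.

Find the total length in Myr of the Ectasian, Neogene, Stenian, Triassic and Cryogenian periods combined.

555.952 million years

Duration is start − end for each: (1400 − 1200) + (23.03 − 2.58) + (1200 − 1000) + (251.902 − 201.4) + (720 − 635).
That is 200 + 20.45 + 200 + 50.502 + 85, which totals 555.952 million years.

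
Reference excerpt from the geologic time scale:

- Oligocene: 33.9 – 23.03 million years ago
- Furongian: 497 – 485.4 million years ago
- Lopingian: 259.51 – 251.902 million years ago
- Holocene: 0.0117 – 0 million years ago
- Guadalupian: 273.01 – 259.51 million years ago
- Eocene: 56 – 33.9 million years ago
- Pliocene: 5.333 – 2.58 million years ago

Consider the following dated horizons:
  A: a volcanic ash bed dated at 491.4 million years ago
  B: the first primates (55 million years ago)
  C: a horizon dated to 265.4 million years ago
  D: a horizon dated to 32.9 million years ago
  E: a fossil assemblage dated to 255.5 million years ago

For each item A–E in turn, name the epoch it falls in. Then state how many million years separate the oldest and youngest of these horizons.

A — Furongian; B — Eocene; C — Guadalupian; D — Oligocene; E — Lopingian; span 458.5 million years

A: 491.4 Ma lies in 497–485.4 Ma, so Furongian.
B: 55 Ma lies in 56–33.9 Ma, so Eocene.
C: 265.4 Ma lies in 273.01–259.51 Ma, so Guadalupian.
D: 32.9 Ma lies in 33.9–23.03 Ma, so Oligocene.
E: 255.5 Ma lies in 259.51–251.902 Ma, so Lopingian.
Oldest = 491.4 Ma, youngest = 32.9 Ma → span 458.5 Myr.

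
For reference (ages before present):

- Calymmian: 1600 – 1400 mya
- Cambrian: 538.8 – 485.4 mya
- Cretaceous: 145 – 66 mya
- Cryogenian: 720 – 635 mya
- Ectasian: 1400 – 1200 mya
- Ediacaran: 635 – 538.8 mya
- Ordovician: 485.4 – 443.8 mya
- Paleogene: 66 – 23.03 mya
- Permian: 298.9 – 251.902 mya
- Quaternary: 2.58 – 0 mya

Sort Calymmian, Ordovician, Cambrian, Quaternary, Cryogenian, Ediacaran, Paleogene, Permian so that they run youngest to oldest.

Quaternary, Paleogene, Permian, Ordovician, Cambrian, Ediacaran, Cryogenian, Calymmian

Read off each span (Ma): Calymmian 1600–1400; Ordovician 485.4–443.8; Cambrian 538.8–485.4; Quaternary 2.58–0; Cryogenian 720–635; Ediacaran 635–538.8; Paleogene 66–23.03; Permian 298.9–251.902.
Larger Ma is older, so oldest→youngest is Calymmian, Cryogenian, Ediacaran, Cambrian, Ordovician, Permian, Paleogene, Quaternary; reverse it for youngest→oldest.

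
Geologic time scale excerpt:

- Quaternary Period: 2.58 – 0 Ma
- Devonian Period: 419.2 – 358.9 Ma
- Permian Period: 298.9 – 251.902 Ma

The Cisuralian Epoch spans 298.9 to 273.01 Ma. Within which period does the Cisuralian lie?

The Cisuralian (298.9–273.01 Ma) lies entirely within 298.9–251.902 Ma, the Permian Period.

Permian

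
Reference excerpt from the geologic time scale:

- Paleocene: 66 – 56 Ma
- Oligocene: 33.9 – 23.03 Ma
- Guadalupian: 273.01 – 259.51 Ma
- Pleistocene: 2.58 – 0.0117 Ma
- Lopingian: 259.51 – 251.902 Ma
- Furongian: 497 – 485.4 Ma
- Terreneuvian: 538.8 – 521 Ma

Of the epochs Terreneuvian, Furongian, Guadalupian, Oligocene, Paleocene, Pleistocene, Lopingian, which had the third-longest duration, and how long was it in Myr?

Start − end for each: Terreneuvian 538.8 − 521 = 17.8; Furongian 497 − 485.4 = 11.6; Guadalupian 273.01 − 259.51 = 13.5; Oligocene 33.9 − 23.03 = 10.87; Paleocene 66 − 56 = 10; Pleistocene 2.58 − 0.0117 = 2.5683; Lopingian 259.51 − 251.902 = 7.608.
Ranking these from longest: Terreneuvian > Guadalupian > Furongian > Oligocene > Paleocene > Lopingian > Pleistocene.
Position 3 in that ranking is Furongian, which lasted 11.6 Myr.

Furongian, 11.6 million years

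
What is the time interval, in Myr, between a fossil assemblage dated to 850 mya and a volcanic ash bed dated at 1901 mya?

1051 million years

1901 − 850 = 1051 million years.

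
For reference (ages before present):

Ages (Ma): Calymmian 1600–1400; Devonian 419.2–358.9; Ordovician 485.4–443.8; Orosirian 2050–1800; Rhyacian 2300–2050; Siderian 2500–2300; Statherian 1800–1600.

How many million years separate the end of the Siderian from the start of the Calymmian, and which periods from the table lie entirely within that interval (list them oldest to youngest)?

700 million years; Rhyacian, Orosirian, Statherian

End of Siderian = 2300 Ma; start of Calymmian = 1600 Ma.
Gap = 2300 − 1600 = 700 Myr.
Periods wholly inside 2300–1600 Ma: Rhyacian (2300–2050), Orosirian (2050–1800), Statherian (1800–1600).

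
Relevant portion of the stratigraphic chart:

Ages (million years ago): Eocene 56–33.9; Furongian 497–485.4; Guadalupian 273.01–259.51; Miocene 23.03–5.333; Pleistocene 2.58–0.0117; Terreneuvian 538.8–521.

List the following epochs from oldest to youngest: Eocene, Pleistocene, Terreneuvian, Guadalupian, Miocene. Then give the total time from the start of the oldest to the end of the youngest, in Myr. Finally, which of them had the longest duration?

Terreneuvian, Guadalupian, Eocene, Miocene, Pleistocene; total span 538.7883 Myr; longest is Eocene

Start ages (Ma): Terreneuvian 538.8, Guadalupian 273.01, Eocene 56, Miocene 23.03, Pleistocene 2.58.
Ordered oldest to youngest: Terreneuvian, Guadalupian, Eocene, Miocene, Pleistocene.
Span = 538.8 − 0.0117 = 538.7883 Myr.
Durations: Guadalupian 13.5, Terreneuvian 17.8, Miocene 17.697, Pleistocene 2.5683, Eocene 22.1 → longest is Eocene (22.1 Myr).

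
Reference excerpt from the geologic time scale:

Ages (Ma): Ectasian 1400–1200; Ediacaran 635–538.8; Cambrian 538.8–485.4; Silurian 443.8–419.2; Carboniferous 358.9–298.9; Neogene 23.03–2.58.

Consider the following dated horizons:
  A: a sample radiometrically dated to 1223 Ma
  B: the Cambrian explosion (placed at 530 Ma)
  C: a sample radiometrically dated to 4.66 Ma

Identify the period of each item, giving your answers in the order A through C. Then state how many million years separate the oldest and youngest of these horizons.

A: 1223 Ma lies in 1400–1200 Ma, so Ectasian.
B: 530 Ma lies in 538.8–485.4 Ma, so Cambrian.
C: 4.66 Ma lies in 23.03–2.58 Ma, so Neogene.
Oldest = 1223 Ma, youngest = 4.66 Ma → span 1218.34 Myr.

A — Ectasian; B — Cambrian; C — Neogene; span 1218.34 million years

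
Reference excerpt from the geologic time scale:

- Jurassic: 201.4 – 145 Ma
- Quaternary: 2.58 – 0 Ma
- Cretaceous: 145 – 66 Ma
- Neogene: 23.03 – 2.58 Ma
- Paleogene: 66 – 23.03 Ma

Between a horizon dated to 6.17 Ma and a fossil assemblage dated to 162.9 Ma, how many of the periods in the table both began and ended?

162.9 Ma sits inside the Jurassic (201.4–145) and 6.17 Ma inside the Neogene (23.03–2.58); neither of those is wholly between the two dates.
The listed periods lying completely between them are Cretaceous, Paleogene — 2 in all.

2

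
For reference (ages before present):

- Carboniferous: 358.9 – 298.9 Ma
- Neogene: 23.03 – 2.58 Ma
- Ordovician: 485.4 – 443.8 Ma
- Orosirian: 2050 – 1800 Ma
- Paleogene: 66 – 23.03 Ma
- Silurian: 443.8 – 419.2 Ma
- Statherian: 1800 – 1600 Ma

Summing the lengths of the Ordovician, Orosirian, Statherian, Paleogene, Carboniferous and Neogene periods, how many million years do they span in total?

Each duration: Ordovician = 41.6; Orosirian = 250; Statherian = 200; Paleogene = 42.97; Carboniferous = 60; Neogene = 20.45.
Sum: 41.6 + 250 + 200 + 42.97 + 60 + 20.45 = 615.02 Myr.

615.02 million years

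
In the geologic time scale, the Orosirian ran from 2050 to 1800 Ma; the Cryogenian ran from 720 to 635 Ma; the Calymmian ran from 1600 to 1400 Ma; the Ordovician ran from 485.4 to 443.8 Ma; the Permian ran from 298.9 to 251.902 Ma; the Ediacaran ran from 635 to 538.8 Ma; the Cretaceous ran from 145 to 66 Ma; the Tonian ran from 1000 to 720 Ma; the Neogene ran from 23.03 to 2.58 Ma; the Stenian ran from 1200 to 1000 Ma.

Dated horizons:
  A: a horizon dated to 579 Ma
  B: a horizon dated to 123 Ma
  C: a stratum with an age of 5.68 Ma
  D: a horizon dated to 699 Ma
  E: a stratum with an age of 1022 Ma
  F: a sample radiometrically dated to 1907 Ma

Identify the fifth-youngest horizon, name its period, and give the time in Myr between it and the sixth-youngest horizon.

E, in the Stenian; 885 million years to F

Smaller Ma means younger, so youngest first: C 5.68 < B 123 < A 579 < D 699 < E 1022 < F 1907.
Counting 5 along gives E (1022 Ma); the excerpt puts that inside the Stenian, 1200–1000 Ma.
Next in line is F (1907 Ma), and 1907 − 1022 = 885 Myr.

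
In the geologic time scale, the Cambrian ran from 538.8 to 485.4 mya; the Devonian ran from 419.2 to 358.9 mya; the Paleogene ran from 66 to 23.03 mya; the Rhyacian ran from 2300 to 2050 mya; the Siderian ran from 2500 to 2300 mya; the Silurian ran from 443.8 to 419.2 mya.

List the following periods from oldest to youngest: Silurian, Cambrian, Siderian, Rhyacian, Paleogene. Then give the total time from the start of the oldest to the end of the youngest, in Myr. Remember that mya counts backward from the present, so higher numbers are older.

Siderian → Rhyacian → Cambrian → Silurian → Paleogene; total span 2476.97 Myr

From the excerpt: Silurian 443.8–419.2; Cambrian 538.8–485.4; Siderian 2500–2300; Rhyacian 2300–2050; Paleogene 66–23.03 (Ma).
Larger Ma is earlier, so the oldest is Siderian and the youngest is Paleogene; oldest to youngest: Siderian, Rhyacian, Cambrian, Silurian, Paleogene.
Oldest start 2500 minus youngest end 23.03 gives 2476.97 Myr overall.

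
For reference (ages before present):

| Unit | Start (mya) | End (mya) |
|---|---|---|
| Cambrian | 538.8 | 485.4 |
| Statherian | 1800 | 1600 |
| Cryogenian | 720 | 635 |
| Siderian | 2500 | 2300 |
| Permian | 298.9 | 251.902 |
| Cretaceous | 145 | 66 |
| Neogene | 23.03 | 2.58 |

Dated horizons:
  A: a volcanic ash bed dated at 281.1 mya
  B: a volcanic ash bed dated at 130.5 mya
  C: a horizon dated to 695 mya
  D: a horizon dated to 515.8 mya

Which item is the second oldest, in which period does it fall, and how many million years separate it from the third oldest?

D, in the Cambrian; 234.7 million years to A

Larger Ma means older, so oldest first: C 695 > D 515.8 > A 281.1 > B 130.5.
Counting 2 along gives D (515.8 Ma); the excerpt puts that inside the Cambrian, 538.8–485.4 Ma.
Next in line is A (281.1 Ma), and 515.8 − 281.1 = 234.7 Myr.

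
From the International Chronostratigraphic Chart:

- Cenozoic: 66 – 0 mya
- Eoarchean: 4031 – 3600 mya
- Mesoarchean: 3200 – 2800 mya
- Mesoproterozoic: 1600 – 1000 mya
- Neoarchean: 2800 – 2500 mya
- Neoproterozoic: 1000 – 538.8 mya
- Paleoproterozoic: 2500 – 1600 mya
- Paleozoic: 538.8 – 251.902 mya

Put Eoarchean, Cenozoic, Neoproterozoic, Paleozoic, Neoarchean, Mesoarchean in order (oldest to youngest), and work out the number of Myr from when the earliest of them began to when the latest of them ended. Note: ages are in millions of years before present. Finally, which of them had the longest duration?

Start ages (Ma): Eoarchean 4031, Mesoarchean 3200, Neoarchean 2800, Neoproterozoic 1000, Paleozoic 538.8, Cenozoic 66.
Ordered oldest to youngest: Eoarchean, Mesoarchean, Neoarchean, Neoproterozoic, Paleozoic, Cenozoic.
Span = 4031 − 0 = 4031 Myr.
Durations: Neoproterozoic 461.2, Neoarchean 300, Eoarchean 431, Paleozoic 286.898, Mesoarchean 400, Cenozoic 66 → longest is Neoproterozoic (461.2 Myr).

Eoarchean, Mesoarchean, Neoarchean, Neoproterozoic, Paleozoic, Cenozoic; total span 4031 Myr; longest is Neoproterozoic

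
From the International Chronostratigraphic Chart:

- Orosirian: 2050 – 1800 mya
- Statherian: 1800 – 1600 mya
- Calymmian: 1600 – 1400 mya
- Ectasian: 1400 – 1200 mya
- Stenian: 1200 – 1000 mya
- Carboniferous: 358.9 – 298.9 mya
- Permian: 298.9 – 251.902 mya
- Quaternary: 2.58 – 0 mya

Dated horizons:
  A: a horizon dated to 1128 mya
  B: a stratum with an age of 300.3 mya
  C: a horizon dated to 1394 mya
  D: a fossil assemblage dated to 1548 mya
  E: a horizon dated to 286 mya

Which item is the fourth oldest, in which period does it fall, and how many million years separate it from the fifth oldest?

B, in the Carboniferous; 14.3 million years to E

Larger Ma means older, so oldest first: D 1548 > C 1394 > A 1128 > B 300.3 > E 286.
Counting 4 along gives B (300.3 Ma); the excerpt puts that inside the Carboniferous, 358.9–298.9 Ma.
Next in line is E (286 Ma), and 300.3 − 286 = 14.3 Myr.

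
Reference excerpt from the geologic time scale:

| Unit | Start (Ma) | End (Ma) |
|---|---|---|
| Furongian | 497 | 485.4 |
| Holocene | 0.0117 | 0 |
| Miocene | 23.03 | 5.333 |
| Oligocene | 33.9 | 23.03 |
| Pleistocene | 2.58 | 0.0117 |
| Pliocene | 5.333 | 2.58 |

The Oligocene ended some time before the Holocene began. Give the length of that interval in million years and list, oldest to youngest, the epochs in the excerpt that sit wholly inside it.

End of Oligocene = 23.03 Ma; start of Holocene = 0.0117 Ma.
Gap = 23.03 − 0.0117 = 23.0183 Myr.
Epochs wholly inside 23.03–0.0117 Ma: Miocene (23.03–5.333), Pliocene (5.333–2.58), Pleistocene (2.58–0.0117).

23.0183 million years; Miocene, Pliocene, Pleistocene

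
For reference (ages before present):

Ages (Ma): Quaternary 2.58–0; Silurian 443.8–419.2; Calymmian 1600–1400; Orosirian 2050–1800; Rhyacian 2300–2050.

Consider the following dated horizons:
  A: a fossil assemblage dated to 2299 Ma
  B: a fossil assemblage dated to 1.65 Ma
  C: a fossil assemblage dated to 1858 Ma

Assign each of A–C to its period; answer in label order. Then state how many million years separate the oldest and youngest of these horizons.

A: 2299 Ma lies in 2300–2050 Ma, so Rhyacian.
B: 1.65 Ma lies in 2.58–0 Ma, so Quaternary.
C: 1858 Ma lies in 2050–1800 Ma, so Orosirian.
Oldest = 2299 Ma, youngest = 1.65 Ma → span 2297.35 Myr.

A — Rhyacian; B — Quaternary; C — Orosirian; span 2297.35 million years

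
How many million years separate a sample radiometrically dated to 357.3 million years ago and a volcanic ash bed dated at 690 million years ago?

690 − 357.3 = 332.7 million years.

332.7 million years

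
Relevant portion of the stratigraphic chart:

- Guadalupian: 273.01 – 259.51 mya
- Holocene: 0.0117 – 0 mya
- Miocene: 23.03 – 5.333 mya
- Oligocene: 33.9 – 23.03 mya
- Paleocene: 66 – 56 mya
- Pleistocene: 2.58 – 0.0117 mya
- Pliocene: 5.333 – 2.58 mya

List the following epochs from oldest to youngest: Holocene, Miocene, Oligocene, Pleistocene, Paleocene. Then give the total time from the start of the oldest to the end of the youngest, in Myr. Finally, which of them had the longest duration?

Paleocene, Oligocene, Miocene, Pleistocene, Holocene; total span 66 Myr; longest is Miocene

From the excerpt: Holocene 0.0117–0; Miocene 23.03–5.333; Oligocene 33.9–23.03; Pleistocene 2.58–0.0117; Paleocene 66–56 (Ma).
Larger Ma is earlier, so the oldest is Paleocene and the youngest is Holocene; oldest to youngest: Paleocene, Oligocene, Miocene, Pleistocene, Holocene.
Oldest start 66 minus youngest end 0 gives 66 Myr overall.
Individual lengths (start − end): Pleistocene 2.5683; Holocene 0.0117; Paleocene 10; Miocene 17.697; Oligocene 10.87. The largest is Miocene at 17.697 Myr.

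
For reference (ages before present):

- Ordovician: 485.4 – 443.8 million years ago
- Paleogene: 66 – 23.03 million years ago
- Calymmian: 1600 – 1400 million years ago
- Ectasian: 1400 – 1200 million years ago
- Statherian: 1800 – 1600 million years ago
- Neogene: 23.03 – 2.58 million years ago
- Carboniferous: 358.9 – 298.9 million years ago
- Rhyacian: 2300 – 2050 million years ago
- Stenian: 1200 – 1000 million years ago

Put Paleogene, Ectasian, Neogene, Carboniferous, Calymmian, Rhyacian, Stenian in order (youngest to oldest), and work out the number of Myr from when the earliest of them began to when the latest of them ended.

Neogene → Paleogene → Carboniferous → Stenian → Ectasian → Calymmian → Rhyacian; total span 2297.42 Myr

Start ages (Ma): Rhyacian 2300, Calymmian 1600, Ectasian 1400, Stenian 1200, Carboniferous 358.9, Paleogene 66, Neogene 23.03.
Ordered youngest to oldest: Neogene, Paleogene, Carboniferous, Stenian, Ectasian, Calymmian, Rhyacian.
Span = 2300 − 2.58 = 2297.42 Myr.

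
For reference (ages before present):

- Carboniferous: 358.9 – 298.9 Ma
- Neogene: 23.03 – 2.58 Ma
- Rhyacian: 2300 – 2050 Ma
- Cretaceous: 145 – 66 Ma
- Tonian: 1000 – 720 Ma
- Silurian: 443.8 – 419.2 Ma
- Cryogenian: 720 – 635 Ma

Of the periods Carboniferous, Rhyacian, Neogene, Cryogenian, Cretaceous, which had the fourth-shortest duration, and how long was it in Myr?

Cryogenian, 85 million years

Start − end for each: Carboniferous 358.9 − 298.9 = 60; Rhyacian 2300 − 2050 = 250; Neogene 23.03 − 2.58 = 20.45; Cryogenian 720 − 635 = 85; Cretaceous 145 − 66 = 79.
Ranking these from shortest: Neogene < Carboniferous < Cretaceous < Cryogenian < Rhyacian.
Position 4 in that ranking is Cryogenian, which lasted 85 Myr.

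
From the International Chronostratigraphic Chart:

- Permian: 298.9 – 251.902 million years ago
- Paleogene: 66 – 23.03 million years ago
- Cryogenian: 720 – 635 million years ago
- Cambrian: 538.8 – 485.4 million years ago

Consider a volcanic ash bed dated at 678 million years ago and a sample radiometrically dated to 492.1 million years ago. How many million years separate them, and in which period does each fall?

185.9 million years apart; the first in the Cryogenian, the second in the Cambrian

Elapsed time: 678 − 492.1 = 185.9 Myr.
678 Ma lies within 720–635 Ma: Cryogenian.
492.1 Ma lies within 538.8–485.4 Ma: Cambrian.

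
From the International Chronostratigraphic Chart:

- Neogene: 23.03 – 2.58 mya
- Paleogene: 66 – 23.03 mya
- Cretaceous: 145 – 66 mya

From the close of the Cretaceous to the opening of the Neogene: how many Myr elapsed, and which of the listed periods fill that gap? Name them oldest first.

42.97 million years; Paleogene

End of Cretaceous = 66 Ma; start of Neogene = 23.03 Ma.
Gap = 66 − 23.03 = 42.97 Myr.
Periods wholly inside 66–23.03 Ma: Paleogene (66–23.03).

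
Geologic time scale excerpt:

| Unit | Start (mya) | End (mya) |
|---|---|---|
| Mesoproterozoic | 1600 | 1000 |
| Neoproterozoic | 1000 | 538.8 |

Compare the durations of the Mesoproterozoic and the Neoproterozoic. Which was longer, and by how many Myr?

Mesoproterozoic, by 138.8 million years

Mesoproterozoic: 1600 − 1000 = 600 Myr.
Neoproterozoic: 1000 − 538.8 = 461.2 Myr.
Difference: 600 − 461.2 = 138.8 Myr, so the Mesoproterozoic was longer.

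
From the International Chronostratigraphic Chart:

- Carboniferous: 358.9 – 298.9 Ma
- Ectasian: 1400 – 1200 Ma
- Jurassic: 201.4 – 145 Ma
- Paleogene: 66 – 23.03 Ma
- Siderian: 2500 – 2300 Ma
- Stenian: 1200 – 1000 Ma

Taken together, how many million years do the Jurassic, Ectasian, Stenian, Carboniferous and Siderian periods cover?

716.4 million years

Duration is start − end for each: (201.4 − 145) + (1400 − 1200) + (1200 − 1000) + (358.9 − 298.9) + (2500 − 2300).
That is 56.4 + 200 + 200 + 60 + 200, which totals 716.4 million years.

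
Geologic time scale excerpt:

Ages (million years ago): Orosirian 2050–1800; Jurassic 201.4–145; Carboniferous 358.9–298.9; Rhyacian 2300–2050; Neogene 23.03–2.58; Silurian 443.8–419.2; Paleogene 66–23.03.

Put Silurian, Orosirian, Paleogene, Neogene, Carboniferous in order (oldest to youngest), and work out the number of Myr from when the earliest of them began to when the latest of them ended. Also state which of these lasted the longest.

From the excerpt: Silurian 443.8–419.2; Orosirian 2050–1800; Paleogene 66–23.03; Neogene 23.03–2.58; Carboniferous 358.9–298.9 (Ma).
Larger Ma is earlier, so the oldest is Orosirian and the youngest is Neogene; oldest to youngest: Orosirian, Silurian, Carboniferous, Paleogene, Neogene.
Oldest start 2050 minus youngest end 2.58 gives 2047.42 Myr overall.
Individual lengths (start − end): Neogene 20.45; Silurian 24.6; Carboniferous 60; Orosirian 250; Paleogene 42.97. The largest is Orosirian at 250 Myr.

Orosirian, Silurian, Carboniferous, Paleogene, Neogene; total span 2047.42 Myr; longest is Orosirian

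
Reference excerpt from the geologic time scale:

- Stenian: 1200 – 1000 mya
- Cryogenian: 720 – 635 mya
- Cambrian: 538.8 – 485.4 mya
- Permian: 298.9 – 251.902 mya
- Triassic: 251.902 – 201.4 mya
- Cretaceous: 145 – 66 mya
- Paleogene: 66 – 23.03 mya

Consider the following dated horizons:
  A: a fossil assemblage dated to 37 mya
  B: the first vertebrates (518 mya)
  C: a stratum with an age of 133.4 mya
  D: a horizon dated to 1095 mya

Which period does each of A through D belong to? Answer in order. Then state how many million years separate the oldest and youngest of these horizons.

A: 37 Ma lies in 66–23.03 Ma, so Paleogene.
B: 518 Ma lies in 538.8–485.4 Ma, so Cambrian.
C: 133.4 Ma lies in 145–66 Ma, so Cretaceous.
D: 1095 Ma lies in 1200–1000 Ma, so Stenian.
Oldest = 1095 Ma, youngest = 37 Ma → span 1058 Myr.

A — Paleogene; B — Cambrian; C — Cretaceous; D — Stenian; span 1058 million years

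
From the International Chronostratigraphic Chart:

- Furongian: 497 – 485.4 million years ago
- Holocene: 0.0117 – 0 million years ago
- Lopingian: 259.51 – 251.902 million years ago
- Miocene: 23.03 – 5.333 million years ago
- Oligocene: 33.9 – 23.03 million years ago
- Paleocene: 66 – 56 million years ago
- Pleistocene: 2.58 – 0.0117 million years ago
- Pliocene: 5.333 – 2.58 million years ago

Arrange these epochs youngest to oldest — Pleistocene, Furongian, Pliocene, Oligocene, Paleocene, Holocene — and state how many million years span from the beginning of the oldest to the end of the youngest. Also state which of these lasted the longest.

From the excerpt: Pleistocene 2.58–0.0117; Furongian 497–485.4; Pliocene 5.333–2.58; Oligocene 33.9–23.03; Paleocene 66–56; Holocene 0.0117–0 (Ma).
Larger Ma is earlier, so the oldest is Furongian and the youngest is Holocene; youngest to oldest: Holocene, Pleistocene, Pliocene, Oligocene, Paleocene, Furongian.
Oldest start 497 minus youngest end 0 gives 497 Myr overall.
Individual lengths (start − end): Holocene 0.0117; Pliocene 2.753; Paleocene 10; Oligocene 10.87; Pleistocene 2.5683; Furongian 11.6. The largest is Furongian at 11.6 Myr.

Holocene → Pleistocene → Pliocene → Oligocene → Paleocene → Furongian; total span 497 Myr; longest is Furongian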